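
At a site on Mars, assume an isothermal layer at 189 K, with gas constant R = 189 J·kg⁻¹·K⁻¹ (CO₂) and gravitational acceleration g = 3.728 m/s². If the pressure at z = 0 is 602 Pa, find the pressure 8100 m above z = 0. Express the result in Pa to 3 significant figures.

Scale height: H = RT/g = 189 × 189 / 3.728 = 9581.8 m.
Barometric formula: P = P₀ exp(−z/H).
z/H = 8100.0/9581.8 = 0.84535; exp(−0.84535) = 0.42941.
P = 602 × 0.42941 = 258.50 Pa.

P ≈ 259 Pa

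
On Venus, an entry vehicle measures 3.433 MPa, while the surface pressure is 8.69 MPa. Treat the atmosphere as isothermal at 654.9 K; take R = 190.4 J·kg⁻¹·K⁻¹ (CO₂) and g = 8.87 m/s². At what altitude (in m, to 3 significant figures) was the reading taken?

z ≈ 13100 m

Scale height: H = RT/g = 190.4 × 654.9 / 8.87 = 14058 m.
Invert the barometric formula: z = H ln(P₀/P).
P₀/P = 8.69/3.433 = 2.5313; ln(2.5313) = 0.92873.
z = 14058 × 0.92873 = 13056 m.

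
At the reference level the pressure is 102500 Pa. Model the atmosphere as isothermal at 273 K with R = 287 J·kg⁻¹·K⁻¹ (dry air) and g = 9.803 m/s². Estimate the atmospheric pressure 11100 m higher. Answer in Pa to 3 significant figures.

P ≈ 25600 Pa

Scale height: H = RT/g = 287 × 273 / 9.803 = 7992.6 m.
Barometric formula: P = P₀ exp(−z/H).
z/H = 11100/7992.6 = 1.3888; exp(−1.3888) = 0.24937.
P = 102500 × 0.24937 = 25560 Pa.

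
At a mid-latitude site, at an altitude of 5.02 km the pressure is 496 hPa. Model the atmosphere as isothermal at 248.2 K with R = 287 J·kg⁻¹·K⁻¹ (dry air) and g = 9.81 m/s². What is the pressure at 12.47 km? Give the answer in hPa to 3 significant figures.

Scale height: H = RT/g = 287 × 248.2 / 9.81 = 7261.3 m.
Between two levels, P₂ = P₁ exp(−Δz/H) with Δz = z₂ − z₁.
Δz = 12470 − 5020.0 = 7450.0 m; Δz/H = 7450.0/7261.3 = 1.0260.
P₂ = 496 × exp(−1.0260) = 496 × 0.35844 = 177.79 hPa.

P ≈ 178 hPa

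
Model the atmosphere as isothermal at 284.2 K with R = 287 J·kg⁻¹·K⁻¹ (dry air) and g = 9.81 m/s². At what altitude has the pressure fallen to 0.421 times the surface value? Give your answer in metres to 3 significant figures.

z ≈ 7190 m

Scale height: H = RT/g = 287 × 284.2 / 9.81 = 8314.5 m.
Set P/P₀ = exp(−z/H) = 0.421, so z = −H ln(0.421).
−ln(0.421) = 0.86512; z = 8314.5 × 0.86512 = 7193.0 m.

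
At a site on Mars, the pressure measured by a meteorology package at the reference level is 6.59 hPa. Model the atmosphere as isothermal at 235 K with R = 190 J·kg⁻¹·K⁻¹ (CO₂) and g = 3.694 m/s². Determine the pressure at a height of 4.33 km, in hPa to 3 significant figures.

P ≈ 4.61 hPa

Scale height: H = RT/g = 190 × 235 / 3.694 = 12087 m.
Barometric formula: P = P₀ exp(−z/H).
z/H = 4330.0/12087 = 0.35824; exp(−0.35824) = 0.69891.
P = 6.59 × 0.69891 = 4.6058 hPa.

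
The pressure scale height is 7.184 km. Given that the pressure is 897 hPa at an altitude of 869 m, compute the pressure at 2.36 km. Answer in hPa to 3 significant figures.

P ≈ 729 hPa

Between two levels, P₂ = P₁ exp(−Δz/H) with Δz = z₂ − z₁.
Δz = 2360.0 − 869.00 = 1491.0 m; Δz/H = 1491.0/7184.0 = 0.20754.
P₂ = 897 × exp(−0.20754) = 897 × 0.81258 = 728.88 hPa.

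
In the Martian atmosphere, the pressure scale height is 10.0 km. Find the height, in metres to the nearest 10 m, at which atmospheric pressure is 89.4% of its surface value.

z ≈ 1120 m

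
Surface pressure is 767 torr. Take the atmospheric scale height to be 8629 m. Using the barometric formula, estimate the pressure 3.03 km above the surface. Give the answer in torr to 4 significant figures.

P ≈ 539.9 torr

Barometric formula: P = P₀ exp(−z/H).
z/H = 3030.0/8629.0 = 0.35114; exp(−0.35114) = 0.70389.
P = 767 × 0.70389 = 539.88 torr.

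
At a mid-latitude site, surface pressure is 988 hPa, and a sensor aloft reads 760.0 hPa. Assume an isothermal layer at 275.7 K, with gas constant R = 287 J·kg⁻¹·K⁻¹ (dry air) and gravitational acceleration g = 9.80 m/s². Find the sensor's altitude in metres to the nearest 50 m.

z ≈ 2100 m

Scale height: H = RT/g = 287 × 275.7 / 9.80 = 8074.1 m.
Invert the barometric formula: z = H ln(P₀/P).
P₀/P = 988/760.0 = 1.3000; ln(1.3000) = 0.26236.
z = 8074.1 × 0.26236 = 2118.3 m.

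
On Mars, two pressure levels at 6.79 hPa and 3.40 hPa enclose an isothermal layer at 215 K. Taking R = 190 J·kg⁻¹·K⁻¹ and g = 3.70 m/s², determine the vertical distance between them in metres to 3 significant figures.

Δz ≈ 7640 m

Hypsometric equation: Δz = (R T̄/g) ln(P₁/P₂).
R T̄/g = 190 × 215 / 3.70 = 11041 m.
ln(6.79/3.40) = ln(1.9971) = 0.69170.
Δz = 11041 × 0.69170 = 7637.1 m.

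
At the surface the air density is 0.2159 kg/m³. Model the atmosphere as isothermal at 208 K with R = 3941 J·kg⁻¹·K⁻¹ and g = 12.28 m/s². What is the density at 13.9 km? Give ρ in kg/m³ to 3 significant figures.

Scale height: H = RT/g = 3941 × 208 / 12.28 = 66753 m.
In an isothermal atmosphere, density decays like pressure: ρ = ρ₀ exp(−z/H).
z/H = 13900/66753 = 0.20823; exp(−0.20823) = 0.81202.
ρ = 0.2159 × 0.81202 = 0.17532 kg/m³.

ρ ≈ 0.175 kg/m³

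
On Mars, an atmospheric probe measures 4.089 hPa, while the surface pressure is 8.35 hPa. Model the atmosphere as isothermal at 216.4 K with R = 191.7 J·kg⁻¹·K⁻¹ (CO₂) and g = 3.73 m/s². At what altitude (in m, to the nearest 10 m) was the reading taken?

z ≈ 7940 m

Scale height: H = RT/g = 191.7 × 216.4 / 3.73 = 11122 m.
Invert the barometric formula: z = H ln(P₀/P).
P₀/P = 8.35/4.089 = 2.0421; ln(2.0421) = 0.71398.
z = 11122 × 0.71398 = 7940.9 m.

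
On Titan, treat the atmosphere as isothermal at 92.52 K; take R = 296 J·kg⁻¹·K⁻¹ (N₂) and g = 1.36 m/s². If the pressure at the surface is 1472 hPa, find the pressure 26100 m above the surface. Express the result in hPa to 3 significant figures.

Scale height: H = RT/g = 296 × 92.52 / 1.36 = 20137 m.
Barometric formula: P = P₀ exp(−z/H).
z/H = 26100/20137 = 1.2961; exp(−1.2961) = 0.27360.
P = 1472 × 0.27360 = 402.74 hPa.

P ≈ 403 hPa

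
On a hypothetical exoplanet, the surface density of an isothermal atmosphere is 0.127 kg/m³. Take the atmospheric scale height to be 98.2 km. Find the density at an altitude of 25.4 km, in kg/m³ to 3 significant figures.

ρ ≈ 0.0981 kg/m³

In an isothermal atmosphere, density decays like pressure: ρ = ρ₀ exp(−z/H).
z/H = 25400/98200 = 0.25866; exp(−0.25866) = 0.77209.
ρ = 0.127 × 0.77209 = 0.098055 kg/m³.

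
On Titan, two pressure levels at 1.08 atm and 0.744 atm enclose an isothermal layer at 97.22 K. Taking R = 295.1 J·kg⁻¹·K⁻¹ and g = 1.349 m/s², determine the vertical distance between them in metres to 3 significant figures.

Δz ≈ 7930 m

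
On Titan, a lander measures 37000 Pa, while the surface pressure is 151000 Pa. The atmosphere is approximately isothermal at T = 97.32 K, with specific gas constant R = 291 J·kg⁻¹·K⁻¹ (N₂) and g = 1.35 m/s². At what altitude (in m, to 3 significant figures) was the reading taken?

z ≈ 29500 m

Scale height: H = RT/g = 291 × 97.32 / 1.35 = 20978 m.
Invert the barometric formula: z = H ln(P₀/P).
P₀/P = 151000/37000 = 4.0811; ln(4.0811) = 1.4064.
z = 20978 × 1.4064 = 29503 m.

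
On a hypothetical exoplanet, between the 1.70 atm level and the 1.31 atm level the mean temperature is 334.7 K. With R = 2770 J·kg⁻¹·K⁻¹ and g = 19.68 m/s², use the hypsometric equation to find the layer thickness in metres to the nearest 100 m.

Δz ≈ 12300 m

Hypsometric equation: Δz = (R T̄/g) ln(P₁/P₂).
R T̄/g = 2770 × 334.7 / 19.68 = 47110 m.
ln(1.70/1.31) = ln(1.2977) = 0.26059.
Δz = 47110 × 0.26059 = 12276 m.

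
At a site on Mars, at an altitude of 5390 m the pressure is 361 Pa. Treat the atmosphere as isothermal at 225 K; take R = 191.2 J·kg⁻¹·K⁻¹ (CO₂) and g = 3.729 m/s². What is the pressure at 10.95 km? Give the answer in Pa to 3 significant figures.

Scale height: H = RT/g = 191.2 × 225 / 3.729 = 11537 m.
Between two levels, P₂ = P₁ exp(−Δz/H) with Δz = z₂ − z₁.
Δz = 10950 − 5390.0 = 5560.0 m; Δz/H = 5560.0/11537 = 0.48193.
P₂ = 361 × exp(−0.48193) = 361 × 0.61759 = 222.95 Pa.

P ≈ 223 Pa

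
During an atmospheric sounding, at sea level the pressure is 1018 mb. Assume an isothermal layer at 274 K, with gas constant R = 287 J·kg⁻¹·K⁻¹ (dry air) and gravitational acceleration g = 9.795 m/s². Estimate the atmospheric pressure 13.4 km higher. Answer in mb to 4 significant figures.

P ≈ 191.8 mb

Scale height: H = RT/g = 287 × 274 / 9.795 = 8028.4 m.
Barometric formula: P = P₀ exp(−z/H).
z/H = 13400/8028.4 = 1.6691; exp(−1.6691) = 0.18842.
P = 1018 × 0.18842 = 191.81 mb.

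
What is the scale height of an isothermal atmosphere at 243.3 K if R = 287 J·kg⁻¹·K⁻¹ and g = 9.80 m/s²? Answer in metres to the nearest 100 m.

H ≈ 7100 m

The scale height of an isothermal atmosphere is H = RT/g.
H = 287 × 243.3 / 9.80 = 69827/9.80 = 7125.2 m.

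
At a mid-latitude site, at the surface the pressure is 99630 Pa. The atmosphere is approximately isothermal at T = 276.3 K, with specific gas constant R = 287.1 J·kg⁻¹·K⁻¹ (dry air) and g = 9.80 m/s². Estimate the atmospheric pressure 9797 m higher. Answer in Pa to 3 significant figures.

P ≈ 29700 Pa

Scale height: H = RT/g = 287.1 × 276.3 / 9.80 = 8094.5 m.
Barometric formula: P = P₀ exp(−z/H).
z/H = 9797.0/8094.5 = 1.2103; exp(−1.2103) = 0.29811.
P = 99630 × 0.29811 = 29701 Pa.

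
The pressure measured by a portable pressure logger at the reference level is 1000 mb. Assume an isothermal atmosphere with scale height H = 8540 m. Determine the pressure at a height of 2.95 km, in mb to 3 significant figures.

P ≈ 708 mb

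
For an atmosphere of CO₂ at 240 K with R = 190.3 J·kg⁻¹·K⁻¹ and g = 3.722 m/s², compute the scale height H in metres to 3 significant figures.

The scale height of an isothermal atmosphere is H = RT/g.
H = 190.3 × 240 / 3.722 = 45672/3.722 = 12271 m.

H ≈ 12300 m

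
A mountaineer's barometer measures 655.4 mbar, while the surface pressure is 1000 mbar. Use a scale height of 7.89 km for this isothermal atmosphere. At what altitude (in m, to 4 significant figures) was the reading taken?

z ≈ 3334 m

Invert the barometric formula: z = H ln(P₀/P).
P₀/P = 1000/655.4 = 1.5258; ln(1.5258) = 0.42252.
z = 7890.0 × 0.42252 = 3333.7 m.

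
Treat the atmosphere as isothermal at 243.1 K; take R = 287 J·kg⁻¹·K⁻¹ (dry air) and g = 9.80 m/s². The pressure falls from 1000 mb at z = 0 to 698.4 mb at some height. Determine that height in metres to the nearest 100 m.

z ≈ 2600 m

Scale height: H = RT/g = 287 × 243.1 / 9.80 = 7119.4 m.
Invert the barometric formula: z = H ln(P₀/P).
P₀/P = 1000/698.4 = 1.4318; ln(1.4318) = 0.35893.
z = 7119.4 × 0.35893 = 2555.4 m.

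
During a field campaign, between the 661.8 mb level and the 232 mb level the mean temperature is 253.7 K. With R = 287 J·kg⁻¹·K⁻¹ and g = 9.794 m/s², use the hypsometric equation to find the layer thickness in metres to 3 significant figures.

Δz ≈ 7790 m

Hypsometric equation: Δz = (R T̄/g) ln(P₁/P₂).
R T̄/g = 287 × 253.7 / 9.794 = 7434.3 m.
ln(661.8/232) = ln(2.8526) = 1.0482.
Δz = 7434.3 × 1.0482 = 7792.6 m.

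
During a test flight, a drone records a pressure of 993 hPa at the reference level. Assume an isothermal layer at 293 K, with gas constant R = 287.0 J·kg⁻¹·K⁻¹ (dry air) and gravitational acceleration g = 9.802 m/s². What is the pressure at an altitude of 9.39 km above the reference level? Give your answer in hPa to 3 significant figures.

P ≈ 332 hPa

Scale height: H = RT/g = 287.0 × 293 / 9.802 = 8579.0 m.
Barometric formula: P = P₀ exp(−z/H).
z/H = 9390.0/8579.0 = 1.0945; exp(−1.0945) = 0.33471.
P = 993 × 0.33471 = 332.37 hPa.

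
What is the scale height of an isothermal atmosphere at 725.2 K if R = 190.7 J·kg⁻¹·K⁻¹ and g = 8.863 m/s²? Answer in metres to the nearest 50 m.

H ≈ 15600 m

The scale height of an isothermal atmosphere is H = RT/g.
H = 190.7 × 725.2 / 8.863 = 138300/8.863 = 15604 m.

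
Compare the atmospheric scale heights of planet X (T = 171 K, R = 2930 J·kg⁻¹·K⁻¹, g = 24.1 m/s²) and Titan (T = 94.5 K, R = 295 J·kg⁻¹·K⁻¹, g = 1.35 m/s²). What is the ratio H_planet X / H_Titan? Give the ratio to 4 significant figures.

H = RT/g for each body.
H_planet X = 2930 × 171 / 24.1 = 20790 m.
H_Titan = 295 × 94.5 / 1.35 = 20650 m.
H_planet X/H_Titan = 20790/20650 = 1.0068.

H_planet X/H_Titan ≈ 1.007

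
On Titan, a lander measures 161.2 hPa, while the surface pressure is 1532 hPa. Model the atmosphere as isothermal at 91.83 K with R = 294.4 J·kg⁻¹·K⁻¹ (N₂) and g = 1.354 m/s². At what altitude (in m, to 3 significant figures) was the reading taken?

z ≈ 45000 m

Scale height: H = RT/g = 294.4 × 91.83 / 1.354 = 19967 m.
Invert the barometric formula: z = H ln(P₀/P).
P₀/P = 1532/161.2 = 9.5037; ln(9.5037) = 2.2517.
z = 19967 × 2.2517 = 44960 m.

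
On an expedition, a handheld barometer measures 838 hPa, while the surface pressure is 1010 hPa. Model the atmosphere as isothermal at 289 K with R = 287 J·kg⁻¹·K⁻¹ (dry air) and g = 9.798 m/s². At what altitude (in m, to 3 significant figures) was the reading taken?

Scale height: H = RT/g = 287 × 289 / 9.798 = 8465.3 m.
Invert the barometric formula: z = H ln(P₀/P).
P₀/P = 1010/838 = 1.2053; ln(1.2053) = 0.18673.
z = 8465.3 × 0.18673 = 1580.7 m.

z ≈ 1580 m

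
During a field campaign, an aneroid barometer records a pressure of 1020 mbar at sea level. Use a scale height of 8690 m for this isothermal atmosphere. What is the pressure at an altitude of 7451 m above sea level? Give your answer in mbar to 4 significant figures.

Barometric formula: P = P₀ exp(−z/H).
z/H = 7451.0/8690.0 = 0.85742; exp(−0.85742) = 0.42426.
P = 1020 × 0.42426 = 432.75 mbar.

P ≈ 432.7 mbar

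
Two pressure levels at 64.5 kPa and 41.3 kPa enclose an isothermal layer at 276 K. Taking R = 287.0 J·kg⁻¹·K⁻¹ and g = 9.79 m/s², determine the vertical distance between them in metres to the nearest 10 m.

Δz ≈ 3610 m

Hypsometric equation: Δz = (R T̄/g) ln(P₁/P₂).
R T̄/g = 287.0 × 276 / 9.79 = 8091.1 m.
ln(64.5/41.3) = ln(1.5617) = 0.44577.
Δz = 8091.1 × 0.44577 = 3606.8 m.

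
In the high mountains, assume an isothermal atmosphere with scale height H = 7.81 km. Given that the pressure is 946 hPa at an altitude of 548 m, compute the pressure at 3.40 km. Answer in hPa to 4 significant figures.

Between two levels, P₂ = P₁ exp(−Δz/H) with Δz = z₂ − z₁.
Δz = 3400.0 − 548.00 = 2852.0 m; Δz/H = 2852.0/7810.0 = 0.36517.
P₂ = 946 × exp(−0.36517) = 946 × 0.69408 = 656.60 hPa.

P ≈ 656.6 hPa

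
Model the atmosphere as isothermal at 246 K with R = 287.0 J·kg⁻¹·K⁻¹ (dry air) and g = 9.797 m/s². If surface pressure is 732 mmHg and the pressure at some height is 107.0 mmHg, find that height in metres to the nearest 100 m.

Scale height: H = RT/g = 287.0 × 246 / 9.797 = 7206.5 m.
Invert the barometric formula: z = H ln(P₀/P).
P₀/P = 732/107.0 = 6.8411; ln(6.8411) = 1.9229.
z = 7206.5 × 1.9229 = 13857 m.

z ≈ 13900 m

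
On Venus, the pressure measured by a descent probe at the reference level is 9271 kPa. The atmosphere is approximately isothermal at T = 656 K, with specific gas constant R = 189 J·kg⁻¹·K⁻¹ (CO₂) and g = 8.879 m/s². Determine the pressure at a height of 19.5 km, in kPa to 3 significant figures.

Scale height: H = RT/g = 189 × 656 / 8.879 = 13964 m.
Barometric formula: P = P₀ exp(−z/H).
z/H = 19500/13964 = 1.3964; exp(−1.3964) = 0.24749.
P = 9271 × 0.24749 = 2294.5 kPa.

P ≈ 2290 kPa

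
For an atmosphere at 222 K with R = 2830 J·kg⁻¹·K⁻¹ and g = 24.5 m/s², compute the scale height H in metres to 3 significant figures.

The scale height of an isothermal atmosphere is H = RT/g.
H = 2830 × 222 / 24.5 = 628260/24.5 = 25643 m.

H ≈ 25600 m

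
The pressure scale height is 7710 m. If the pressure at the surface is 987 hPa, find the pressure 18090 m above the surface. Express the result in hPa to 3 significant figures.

P ≈ 94.5 hPa

Barometric formula: P = P₀ exp(−z/H).
z/H = 18090/7710.0 = 2.3463; exp(−2.3463) = 0.095723.
P = 987 × 0.095723 = 94.479 hPa.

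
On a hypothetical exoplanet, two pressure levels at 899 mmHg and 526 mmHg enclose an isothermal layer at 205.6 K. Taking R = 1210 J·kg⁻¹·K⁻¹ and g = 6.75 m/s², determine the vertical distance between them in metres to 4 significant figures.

Hypsometric equation: Δz = (R T̄/g) ln(P₁/P₂).
R T̄/g = 1210 × 205.6 / 6.75 = 36856 m.
ln(899/526) = ln(1.7091) = 0.53597.
Δz = 36856 × 0.53597 = 19754 m.

Δz ≈ 19750 m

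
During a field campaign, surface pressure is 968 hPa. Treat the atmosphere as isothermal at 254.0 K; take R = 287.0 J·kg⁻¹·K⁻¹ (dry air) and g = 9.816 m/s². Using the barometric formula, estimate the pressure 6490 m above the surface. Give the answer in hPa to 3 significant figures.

Scale height: H = RT/g = 287.0 × 254.0 / 9.816 = 7426.4 m.
Barometric formula: P = P₀ exp(−z/H).
z/H = 6490.0/7426.4 = 0.87391; exp(−0.87391) = 0.41732.
P = 968 × 0.41732 = 403.97 hPa.

P ≈ 404 hPa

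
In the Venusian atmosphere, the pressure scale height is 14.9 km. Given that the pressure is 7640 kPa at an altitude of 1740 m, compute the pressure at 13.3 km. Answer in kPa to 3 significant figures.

Between two levels, P₂ = P₁ exp(−Δz/H) with Δz = z₂ − z₁.
Δz = 13300 − 1740.0 = 11560 m; Δz/H = 11560/14900 = 0.77584.
P₂ = 7640 × exp(−0.77584) = 7640 × 0.46032 = 3516.8 kPa.

P ≈ 3520 kPa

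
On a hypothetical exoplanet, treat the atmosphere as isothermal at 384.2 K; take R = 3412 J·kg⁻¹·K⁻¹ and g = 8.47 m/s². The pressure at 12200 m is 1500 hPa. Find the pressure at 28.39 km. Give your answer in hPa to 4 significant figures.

P ≈ 1351 hPa

Scale height: H = RT/g = 3412 × 384.2 / 8.47 = 154770 m.
Between two levels, P₂ = P₁ exp(−Δz/H) with Δz = z₂ − z₁.
Δz = 28390 − 12200 = 16190 m; Δz/H = 16190/154770 = 0.10461.
P₂ = 1500 × exp(−0.10461) = 1500 × 0.90068 = 1351.0 hPa.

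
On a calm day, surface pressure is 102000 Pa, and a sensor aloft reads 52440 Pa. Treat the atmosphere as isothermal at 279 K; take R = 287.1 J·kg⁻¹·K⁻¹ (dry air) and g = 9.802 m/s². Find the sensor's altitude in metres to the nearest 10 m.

Scale height: H = RT/g = 287.1 × 279 / 9.802 = 8171.9 m.
Invert the barometric formula: z = H ln(P₀/P).
P₀/P = 102000/52440 = 1.9451; ln(1.9451) = 0.66531.
z = 8171.9 × 0.66531 = 5436.8 m.

z ≈ 5440 m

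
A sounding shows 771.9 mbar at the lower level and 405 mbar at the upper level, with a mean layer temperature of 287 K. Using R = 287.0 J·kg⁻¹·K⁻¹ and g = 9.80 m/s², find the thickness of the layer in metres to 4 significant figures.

Δz ≈ 5421 m

Hypsometric equation: Δz = (R T̄/g) ln(P₁/P₂).
R T̄/g = 287.0 × 287 / 9.80 = 8405.0 m.
ln(771.9/405) = ln(1.9059) = 0.64495.
Δz = 8405.0 × 0.64495 = 5420.8 m.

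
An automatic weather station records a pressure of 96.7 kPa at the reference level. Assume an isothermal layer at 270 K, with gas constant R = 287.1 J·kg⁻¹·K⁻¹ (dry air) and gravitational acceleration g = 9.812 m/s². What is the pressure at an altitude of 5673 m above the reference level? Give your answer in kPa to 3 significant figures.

Scale height: H = RT/g = 287.1 × 270 / 9.812 = 7900.2 m.
Barometric formula: P = P₀ exp(−z/H).
z/H = 5673.0/7900.2 = 0.71808; exp(−0.71808) = 0.48769.
P = 96.7 × 0.48769 = 47.160 kPa.

P ≈ 47.2 kPa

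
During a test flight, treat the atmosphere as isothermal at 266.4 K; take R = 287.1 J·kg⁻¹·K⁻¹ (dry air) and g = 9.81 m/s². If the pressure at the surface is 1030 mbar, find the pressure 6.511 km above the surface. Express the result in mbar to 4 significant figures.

P ≈ 446.8 mbar

Scale height: H = RT/g = 287.1 × 266.4 / 9.81 = 7796.5 m.
Barometric formula: P = P₀ exp(−z/H).
z/H = 6511.0/7796.5 = 0.83512; exp(−0.83512) = 0.43382.
P = 1030 × 0.43382 = 446.83 mbar.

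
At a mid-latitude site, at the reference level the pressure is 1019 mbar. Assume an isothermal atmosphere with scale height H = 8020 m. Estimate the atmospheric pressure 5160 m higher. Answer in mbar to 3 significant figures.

Barometric formula: P = P₀ exp(−z/H).
z/H = 5160.0/8020.0 = 0.64339; exp(−0.64339) = 0.52551.
P = 1019 × 0.52551 = 535.49 mbar.

P ≈ 535 mbar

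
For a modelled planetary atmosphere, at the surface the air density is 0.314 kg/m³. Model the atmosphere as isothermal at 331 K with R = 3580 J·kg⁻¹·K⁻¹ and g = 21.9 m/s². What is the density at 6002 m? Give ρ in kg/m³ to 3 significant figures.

ρ ≈ 0.281 kg/m³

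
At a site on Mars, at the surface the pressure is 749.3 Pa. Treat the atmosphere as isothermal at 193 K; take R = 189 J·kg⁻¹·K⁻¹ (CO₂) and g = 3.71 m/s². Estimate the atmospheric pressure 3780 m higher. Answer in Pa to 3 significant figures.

Scale height: H = RT/g = 189 × 193 / 3.71 = 9832.1 m.
Barometric formula: P = P₀ exp(−z/H).
z/H = 3780.0/9832.1 = 0.38445; exp(−0.38445) = 0.68082.
P = 749.3 × 0.68082 = 510.14 Pa.

P ≈ 510 Pa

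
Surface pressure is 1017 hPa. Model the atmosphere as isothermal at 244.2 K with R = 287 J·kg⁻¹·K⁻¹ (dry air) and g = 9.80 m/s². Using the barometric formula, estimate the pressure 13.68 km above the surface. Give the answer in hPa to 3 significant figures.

Scale height: H = RT/g = 287 × 244.2 / 9.80 = 7151.6 m.
Barometric formula: P = P₀ exp(−z/H).
z/H = 13680/7151.6 = 1.9129; exp(−1.9129) = 0.14765.
P = 1017 × 0.14765 = 150.16 hPa.

P ≈ 150 hPa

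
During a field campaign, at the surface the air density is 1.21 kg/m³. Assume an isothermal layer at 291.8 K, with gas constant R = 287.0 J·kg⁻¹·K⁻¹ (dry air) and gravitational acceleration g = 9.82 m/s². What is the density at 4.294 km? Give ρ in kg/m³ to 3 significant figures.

ρ ≈ 0.731 kg/m³

Scale height: H = RT/g = 287.0 × 291.8 / 9.82 = 8528.2 m.
In an isothermal atmosphere, density decays like pressure: ρ = ρ₀ exp(−z/H).
z/H = 4294.0/8528.2 = 0.50351; exp(−0.50351) = 0.60441.
ρ = 1.21 × 0.60441 = 0.73134 kg/m³.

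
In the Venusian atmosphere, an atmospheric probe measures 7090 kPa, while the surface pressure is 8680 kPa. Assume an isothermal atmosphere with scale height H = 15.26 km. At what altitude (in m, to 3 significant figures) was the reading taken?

z ≈ 3090 m

Invert the barometric formula: z = H ln(P₀/P).
P₀/P = 8680/7090 = 1.2243; ln(1.2243) = 0.20237.
z = 15260 × 0.20237 = 3088.2 m.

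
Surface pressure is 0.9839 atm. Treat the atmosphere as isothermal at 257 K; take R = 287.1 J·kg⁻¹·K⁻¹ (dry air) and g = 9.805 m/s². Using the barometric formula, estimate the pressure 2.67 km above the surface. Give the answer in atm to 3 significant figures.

P ≈ 0.690 atm

Scale height: H = RT/g = 287.1 × 257 / 9.805 = 7525.2 m.
Barometric formula: P = P₀ exp(−z/H).
z/H = 2670.0/7525.2 = 0.35481; exp(−0.35481) = 0.70131.
P = 0.9839 × 0.70131 = 0.69002 atm.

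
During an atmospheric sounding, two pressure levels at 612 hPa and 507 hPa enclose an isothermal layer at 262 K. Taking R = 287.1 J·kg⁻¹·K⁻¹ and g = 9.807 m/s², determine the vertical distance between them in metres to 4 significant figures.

Hypsometric equation: Δz = (R T̄/g) ln(P₁/P₂).
R T̄/g = 287.1 × 262 / 9.807 = 7670.1 m.
ln(612/507) = ln(1.2071) = 0.18822.
Δz = 7670.1 × 0.18822 = 1443.7 m.

Δz ≈ 1444 m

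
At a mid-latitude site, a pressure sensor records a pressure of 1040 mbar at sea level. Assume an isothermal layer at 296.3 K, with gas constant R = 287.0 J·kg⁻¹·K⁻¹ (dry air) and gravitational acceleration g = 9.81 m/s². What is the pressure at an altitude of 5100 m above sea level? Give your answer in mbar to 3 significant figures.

Scale height: H = RT/g = 287.0 × 296.3 / 9.81 = 8668.5 m.
Barometric formula: P = P₀ exp(−z/H).
z/H = 5100.0/8668.5 = 0.58834; exp(−0.58834) = 0.55525.
P = 1040 × 0.55525 = 577.46 mbar.

P ≈ 577 mbar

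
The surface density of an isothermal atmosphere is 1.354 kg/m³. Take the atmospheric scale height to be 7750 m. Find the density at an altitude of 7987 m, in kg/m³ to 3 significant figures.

In an isothermal atmosphere, density decays like pressure: ρ = ρ₀ exp(−z/H).
z/H = 7987.0/7750.0 = 1.0306; exp(−1.0306) = 0.35679.
ρ = 1.354 × 0.35679 = 0.48309 kg/m³.

ρ ≈ 0.483 kg/m³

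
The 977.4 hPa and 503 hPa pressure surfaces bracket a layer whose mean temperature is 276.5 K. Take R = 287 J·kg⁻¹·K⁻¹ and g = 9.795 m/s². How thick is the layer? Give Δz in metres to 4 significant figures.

Δz ≈ 5382 m

Hypsometric equation: Δz = (R T̄/g) ln(P₁/P₂).
R T̄/g = 287 × 276.5 / 9.795 = 8101.6 m.
ln(977.4/503) = ln(1.9431) = 0.66428.
Δz = 8101.6 × 0.66428 = 5381.7 m.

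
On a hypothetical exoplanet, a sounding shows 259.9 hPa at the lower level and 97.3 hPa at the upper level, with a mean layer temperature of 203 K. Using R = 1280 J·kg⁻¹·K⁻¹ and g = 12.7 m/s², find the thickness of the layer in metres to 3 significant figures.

Δz ≈ 20100 m

Hypsometric equation: Δz = (R T̄/g) ln(P₁/P₂).
R T̄/g = 1280 × 203 / 12.7 = 20460 m.
ln(259.9/97.3) = ln(2.6711) = 0.98249.
Δz = 20460 × 0.98249 = 20102 m.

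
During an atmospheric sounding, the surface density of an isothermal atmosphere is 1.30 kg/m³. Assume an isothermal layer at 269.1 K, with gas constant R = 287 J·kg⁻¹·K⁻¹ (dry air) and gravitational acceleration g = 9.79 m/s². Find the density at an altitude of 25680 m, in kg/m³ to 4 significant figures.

Scale height: H = RT/g = 287 × 269.1 / 9.79 = 7888.8 m.
In an isothermal atmosphere, density decays like pressure: ρ = ρ₀ exp(−z/H).
z/H = 25680/7888.8 = 3.2552; exp(−3.2552) = 0.038573.
ρ = 1.30 × 0.038573 = 0.050145 kg/m³.

ρ ≈ 0.05014 kg/m³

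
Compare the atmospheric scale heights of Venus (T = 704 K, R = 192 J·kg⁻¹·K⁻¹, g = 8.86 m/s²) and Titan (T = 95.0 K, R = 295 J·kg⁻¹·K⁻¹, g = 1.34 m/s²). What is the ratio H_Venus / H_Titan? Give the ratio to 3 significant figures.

H = RT/g for each body.
H_Venus = 192 × 704 / 8.86 = 15256 m.
H_Titan = 295 × 95.0 / 1.34 = 20914 m.
H_Venus/H_Titan = 15256/20914 = 0.72946.

H_Venus/H_Titan ≈ 0.729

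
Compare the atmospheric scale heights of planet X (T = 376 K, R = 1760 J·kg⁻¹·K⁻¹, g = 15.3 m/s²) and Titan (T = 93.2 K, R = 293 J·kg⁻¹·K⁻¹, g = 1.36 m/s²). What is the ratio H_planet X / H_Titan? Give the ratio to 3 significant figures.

H_planet X/H_Titan ≈ 2.15

H = RT/g for each body.
H_planet X = 1760 × 376 / 15.3 = 43252 m.
H_Titan = 293 × 93.2 / 1.36 = 20079 m.
H_planet X/H_Titan = 43252/20079 = 2.1541.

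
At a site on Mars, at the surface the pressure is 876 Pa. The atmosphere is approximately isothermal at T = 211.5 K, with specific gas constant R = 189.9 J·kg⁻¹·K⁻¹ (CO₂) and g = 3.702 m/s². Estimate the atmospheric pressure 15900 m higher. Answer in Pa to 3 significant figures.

P ≈ 202 Pa

Scale height: H = RT/g = 189.9 × 211.5 / 3.702 = 10849 m.
Barometric formula: P = P₀ exp(−z/H).
z/H = 15900/10849 = 1.4656; exp(−1.4656) = 0.23094.
P = 876 × 0.23094 = 202.30 Pa.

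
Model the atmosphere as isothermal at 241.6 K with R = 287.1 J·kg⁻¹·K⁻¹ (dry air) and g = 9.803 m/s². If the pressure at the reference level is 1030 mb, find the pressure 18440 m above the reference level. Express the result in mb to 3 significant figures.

P ≈ 76.0 mb

Scale height: H = RT/g = 287.1 × 241.6 / 9.803 = 7075.7 m.
Barometric formula: P = P₀ exp(−z/H).
z/H = 18440/7075.7 = 2.6061; exp(−2.6061) = 0.073822.
P = 1030 × 0.073822 = 76.037 mb.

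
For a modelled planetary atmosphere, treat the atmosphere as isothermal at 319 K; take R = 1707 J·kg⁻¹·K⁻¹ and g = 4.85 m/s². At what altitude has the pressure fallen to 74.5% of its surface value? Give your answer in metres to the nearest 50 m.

z ≈ 33050 m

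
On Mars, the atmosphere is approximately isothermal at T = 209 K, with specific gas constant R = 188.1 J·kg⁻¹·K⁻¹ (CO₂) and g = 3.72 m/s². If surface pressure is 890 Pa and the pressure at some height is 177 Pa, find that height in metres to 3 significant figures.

z ≈ 17100 m

Scale height: H = RT/g = 188.1 × 209 / 3.72 = 10568 m.
Invert the barometric formula: z = H ln(P₀/P).
P₀/P = 890/177 = 5.0282; ln(5.0282) = 1.6151.
z = 10568 × 1.6151 = 17068 m.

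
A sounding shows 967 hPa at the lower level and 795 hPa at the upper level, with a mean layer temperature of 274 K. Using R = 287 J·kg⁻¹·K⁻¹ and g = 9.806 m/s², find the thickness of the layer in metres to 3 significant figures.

Δz ≈ 1570 m

Hypsometric equation: Δz = (R T̄/g) ln(P₁/P₂).
R T̄/g = 287 × 274 / 9.806 = 8019.4 m.
ln(967/795) = ln(1.2164) = 0.19590.
Δz = 8019.4 × 0.19590 = 1571.0 m.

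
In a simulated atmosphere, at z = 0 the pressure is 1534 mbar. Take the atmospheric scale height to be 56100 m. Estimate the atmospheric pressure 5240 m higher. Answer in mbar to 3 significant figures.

Barometric formula: P = P₀ exp(−z/H).
z/H = 5240.0/56100 = 0.093405; exp(−0.093405) = 0.91082.
P = 1534 × 0.91082 = 1397.2 mbar.

P ≈ 1400 mbar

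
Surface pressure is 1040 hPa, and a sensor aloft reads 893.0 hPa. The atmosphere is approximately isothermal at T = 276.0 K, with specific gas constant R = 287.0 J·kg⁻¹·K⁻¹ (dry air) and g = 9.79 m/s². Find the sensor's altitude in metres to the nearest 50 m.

z ≈ 1250 m

Scale height: H = RT/g = 287.0 × 276.0 / 9.79 = 8091.1 m.
Invert the barometric formula: z = H ln(P₀/P).
P₀/P = 1040/893.0 = 1.1646; ln(1.1646) = 0.15238.
z = 8091.1 × 0.15238 = 1232.9 m.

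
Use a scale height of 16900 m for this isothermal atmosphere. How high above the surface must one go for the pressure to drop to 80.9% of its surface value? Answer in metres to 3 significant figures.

Set P/P₀ = exp(−z/H) = 0.809, so z = −H ln(0.809).
−ln(0.809) = 0.21196; z = 16900 × 0.21196 = 3582.1 m.

z ≈ 3580 m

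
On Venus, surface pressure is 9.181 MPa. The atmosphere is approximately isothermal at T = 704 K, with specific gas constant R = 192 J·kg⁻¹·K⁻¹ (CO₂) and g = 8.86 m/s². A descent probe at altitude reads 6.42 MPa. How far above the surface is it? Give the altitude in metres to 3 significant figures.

Scale height: H = RT/g = 192 × 704 / 8.86 = 15256 m.
Invert the barometric formula: z = H ln(P₀/P).
P₀/P = 9.181/6.42 = 1.4301; ln(1.4301) = 0.35774.
z = 15256 × 0.35774 = 5457.7 m.

z ≈ 5460 m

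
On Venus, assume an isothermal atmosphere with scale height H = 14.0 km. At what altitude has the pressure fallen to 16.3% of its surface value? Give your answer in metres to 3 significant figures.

z ≈ 25400 m

Set P/P₀ = exp(−z/H) = 0.163, so z = −H ln(0.163).
−ln(0.163) = 1.8140; z = 14000 × 1.8140 = 25396 m.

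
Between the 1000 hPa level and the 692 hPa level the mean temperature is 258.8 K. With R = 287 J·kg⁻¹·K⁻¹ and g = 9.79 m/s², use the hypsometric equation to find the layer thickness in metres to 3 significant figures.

Hypsometric equation: Δz = (R T̄/g) ln(P₁/P₂).
R T̄/g = 287 × 258.8 / 9.79 = 7586.9 m.
ln(1000/692) = ln(1.4451) = 0.36818.
Δz = 7586.9 × 0.36818 = 2793.3 m.

Δz ≈ 2790 m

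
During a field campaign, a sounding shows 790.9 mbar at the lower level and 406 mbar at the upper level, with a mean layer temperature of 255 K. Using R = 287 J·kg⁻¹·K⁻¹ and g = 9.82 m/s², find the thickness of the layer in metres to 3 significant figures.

Δz ≈ 4970 m

Hypsometric equation: Δz = (R T̄/g) ln(P₁/P₂).
R T̄/g = 287 × 255 / 9.82 = 7452.6 m.
ln(790.9/406) = ln(1.9480) = 0.66680.
Δz = 7452.6 × 0.66680 = 4969.4 m.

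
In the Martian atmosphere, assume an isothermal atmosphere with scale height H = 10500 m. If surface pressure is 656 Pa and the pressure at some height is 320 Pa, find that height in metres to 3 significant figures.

Invert the barometric formula: z = H ln(P₀/P).
P₀/P = 656/320 = 2.0500; ln(2.0500) = 0.71784.
z = 10500 × 0.71784 = 7537.3 m.

z ≈ 7540 m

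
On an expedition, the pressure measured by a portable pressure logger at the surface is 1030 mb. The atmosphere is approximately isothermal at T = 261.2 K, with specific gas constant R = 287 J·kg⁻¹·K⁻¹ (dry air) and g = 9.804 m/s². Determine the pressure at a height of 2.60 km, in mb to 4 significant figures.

Scale height: H = RT/g = 287 × 261.2 / 9.804 = 7646.3 m.
Barometric formula: P = P₀ exp(−z/H).
z/H = 2600.0/7646.3 = 0.34003; exp(−0.34003) = 0.71175.
P = 1030 × 0.71175 = 733.10 mb.

P ≈ 733.1 mb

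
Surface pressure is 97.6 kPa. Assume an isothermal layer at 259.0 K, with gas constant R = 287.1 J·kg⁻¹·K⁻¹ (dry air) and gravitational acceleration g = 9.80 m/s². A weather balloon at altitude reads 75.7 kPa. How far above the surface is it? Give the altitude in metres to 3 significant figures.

z ≈ 1930 m

Scale height: H = RT/g = 287.1 × 259.0 / 9.80 = 7587.6 m.
Invert the barometric formula: z = H ln(P₀/P).
P₀/P = 97.6/75.7 = 1.2893; ln(1.2893) = 0.25410.
z = 7587.6 × 0.25410 = 1928.0 m.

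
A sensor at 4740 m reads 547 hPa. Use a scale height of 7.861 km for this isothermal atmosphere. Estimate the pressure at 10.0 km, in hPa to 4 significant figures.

Between two levels, P₂ = P₁ exp(−Δz/H) with Δz = z₂ − z₁.
Δz = 10000 − 4740.0 = 5260.0 m; Δz/H = 5260.0/7861.0 = 0.66913.
P₂ = 547 × exp(−0.66913) = 547 × 0.51215 = 280.15 hPa.

P ≈ 280.1 hPa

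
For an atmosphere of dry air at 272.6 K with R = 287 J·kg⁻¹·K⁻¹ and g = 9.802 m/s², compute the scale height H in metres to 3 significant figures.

H ≈ 7980 m

The scale height of an isothermal atmosphere is H = RT/g.
H = 287 × 272.6 / 9.802 = 78236/9.802 = 7981.6 m.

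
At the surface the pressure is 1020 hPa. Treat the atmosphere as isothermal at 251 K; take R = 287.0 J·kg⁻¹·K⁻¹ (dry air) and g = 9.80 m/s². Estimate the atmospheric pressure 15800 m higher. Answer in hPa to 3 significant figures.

P ≈ 119 hPa

Scale height: H = RT/g = 287.0 × 251 / 9.80 = 7350.7 m.
Barometric formula: P = P₀ exp(−z/H).
z/H = 15800/7350.7 = 2.1495; exp(−2.1495) = 0.11654.
P = 1020 × 0.11654 = 118.87 hPa.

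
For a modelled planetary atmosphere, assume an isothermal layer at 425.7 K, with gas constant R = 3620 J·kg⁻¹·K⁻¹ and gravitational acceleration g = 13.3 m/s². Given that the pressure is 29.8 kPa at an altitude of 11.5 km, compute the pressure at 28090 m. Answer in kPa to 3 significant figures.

Scale height: H = RT/g = 3620 × 425.7 / 13.3 = 115870 m.
Between two levels, P₂ = P₁ exp(−Δz/H) with Δz = z₂ − z₁.
Δz = 28090 − 11500 = 16590 m; Δz/H = 16590/115870 = 0.14318.
P₂ = 29.8 × exp(−0.14318) = 29.8 × 0.86660 = 25.825 kPa.

P ≈ 25.8 kPa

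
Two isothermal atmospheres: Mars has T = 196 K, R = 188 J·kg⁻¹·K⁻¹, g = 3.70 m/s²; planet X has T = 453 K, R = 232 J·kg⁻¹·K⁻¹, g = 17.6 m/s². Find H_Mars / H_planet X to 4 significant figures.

H_Mars/H_planet X ≈ 1.668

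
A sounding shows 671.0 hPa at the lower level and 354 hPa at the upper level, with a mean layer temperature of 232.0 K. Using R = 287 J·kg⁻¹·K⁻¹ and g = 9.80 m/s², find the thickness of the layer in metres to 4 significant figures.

Δz ≈ 4345 m

Hypsometric equation: Δz = (R T̄/g) ln(P₁/P₂).
R T̄/g = 287 × 232.0 / 9.80 = 6794.3 m.
ln(671.0/354) = ln(1.8955) = 0.63948.
Δz = 6794.3 × 0.63948 = 4344.8 m.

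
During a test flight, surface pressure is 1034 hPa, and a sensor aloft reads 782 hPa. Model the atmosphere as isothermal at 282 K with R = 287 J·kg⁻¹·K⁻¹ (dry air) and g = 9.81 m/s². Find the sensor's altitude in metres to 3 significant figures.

Scale height: H = RT/g = 287 × 282 / 9.81 = 8250.2 m.
Invert the barometric formula: z = H ln(P₀/P).
P₀/P = 1034/782 = 1.3223; ln(1.3223) = 0.27937.
z = 8250.2 × 0.27937 = 2304.9 m.

z ≈ 2300 m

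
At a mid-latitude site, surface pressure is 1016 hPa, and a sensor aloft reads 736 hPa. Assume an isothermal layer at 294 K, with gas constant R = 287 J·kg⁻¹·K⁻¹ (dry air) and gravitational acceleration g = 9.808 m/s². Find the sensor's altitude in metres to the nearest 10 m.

z ≈ 2770 m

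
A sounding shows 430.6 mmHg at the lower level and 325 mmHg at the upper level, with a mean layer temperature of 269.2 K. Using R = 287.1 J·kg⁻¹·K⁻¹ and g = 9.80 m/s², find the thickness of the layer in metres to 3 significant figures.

Δz ≈ 2220 m

Hypsometric equation: Δz = (R T̄/g) ln(P₁/P₂).
R T̄/g = 287.1 × 269.2 / 9.80 = 7886.5 m.
ln(430.6/325) = ln(1.3249) = 0.28134.
Δz = 7886.5 × 0.28134 = 2218.8 m.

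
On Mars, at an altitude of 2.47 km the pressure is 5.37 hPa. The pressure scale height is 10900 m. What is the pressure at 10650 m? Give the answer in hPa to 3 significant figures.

P ≈ 2.54 hPa

Between two levels, P₂ = P₁ exp(−Δz/H) with Δz = z₂ − z₁.
Δz = 10650 − 2470.0 = 8180.0 m; Δz/H = 8180.0/10900 = 0.75046.
P₂ = 5.37 × exp(−0.75046) = 5.37 × 0.47215 = 2.5354 hPa.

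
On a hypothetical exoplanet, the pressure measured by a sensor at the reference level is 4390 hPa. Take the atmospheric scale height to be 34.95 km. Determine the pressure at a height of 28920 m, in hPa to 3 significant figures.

Barometric formula: P = P₀ exp(−z/H).
z/H = 28920/34950 = 0.82747; exp(−0.82747) = 0.43715.
P = 4390 × 0.43715 = 1919.1 hPa.

P ≈ 1920 hPa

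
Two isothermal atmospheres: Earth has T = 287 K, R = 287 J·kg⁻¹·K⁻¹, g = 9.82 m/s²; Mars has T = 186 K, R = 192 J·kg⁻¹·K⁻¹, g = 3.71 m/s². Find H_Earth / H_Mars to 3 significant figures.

H_Earth/H_Mars ≈ 0.871

H = RT/g for each body.
H_Earth = 287 × 287 / 9.82 = 8387.9 m.
H_Mars = 192 × 186 / 3.71 = 9625.9 m.
H_Earth/H_Mars = 8387.9/9625.9 = 0.87139.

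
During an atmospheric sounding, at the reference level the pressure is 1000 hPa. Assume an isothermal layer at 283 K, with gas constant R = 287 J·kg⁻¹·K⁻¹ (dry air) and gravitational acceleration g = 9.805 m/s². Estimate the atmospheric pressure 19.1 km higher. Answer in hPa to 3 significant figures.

P ≈ 99.7 hPa

Scale height: H = RT/g = 287 × 283 / 9.805 = 8283.6 m.
Barometric formula: P = P₀ exp(−z/H).
z/H = 19100/8283.6 = 2.3058; exp(−2.3058) = 0.099679.
P = 1000 × 0.099679 = 99.679 hPa.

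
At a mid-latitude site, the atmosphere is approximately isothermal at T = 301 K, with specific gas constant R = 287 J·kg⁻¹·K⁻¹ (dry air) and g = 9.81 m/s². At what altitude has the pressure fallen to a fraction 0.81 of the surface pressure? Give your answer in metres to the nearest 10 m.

Scale height: H = RT/g = 287 × 301 / 9.81 = 8806.0 m.
Set P/P₀ = exp(−z/H) = 0.81, so z = −H ln(0.81).
−ln(0.81) = 0.21072; z = 8806.0 × 0.21072 = 1855.6 m.

z ≈ 1860 m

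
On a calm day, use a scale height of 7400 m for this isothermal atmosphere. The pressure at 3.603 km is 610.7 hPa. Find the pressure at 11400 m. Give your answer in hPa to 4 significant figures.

P ≈ 212.9 hPa

Between two levels, P₂ = P₁ exp(−Δz/H) with Δz = z₂ − z₁.
Δz = 11400 − 3603.0 = 7797.0 m; Δz/H = 7797.0/7400.0 = 1.0536.
P₂ = 610.7 × exp(−1.0536) = 610.7 × 0.34868 = 212.94 hPa.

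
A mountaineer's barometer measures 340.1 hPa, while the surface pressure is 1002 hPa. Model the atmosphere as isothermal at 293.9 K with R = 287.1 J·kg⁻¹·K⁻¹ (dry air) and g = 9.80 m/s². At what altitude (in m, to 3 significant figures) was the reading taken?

z ≈ 9300 m

Scale height: H = RT/g = 287.1 × 293.9 / 9.80 = 8610.1 m.
Invert the barometric formula: z = H ln(P₀/P).
P₀/P = 1002/340.1 = 2.9462; ln(2.9462) = 1.0805.
z = 8610.1 × 1.0805 = 9303.2 m.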